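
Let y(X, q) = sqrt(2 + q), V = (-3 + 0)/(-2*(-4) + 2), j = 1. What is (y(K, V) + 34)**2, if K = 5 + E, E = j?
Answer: (340 + sqrt(170))**2/100 ≈ 1246.4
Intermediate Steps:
E = 1
V = -3/10 (V = -3/(8 + 2) = -3/10 ≈ -0.30000)
K = 6 (K = 5 + 1 = 6)
(y(K, V) + 34)**2 = (sqrt(2 - 3/10) + 34)**2 = (sqrt(17/10) + 34)**2 = (sqrt(170)/10 + 34)**2 = (34 + sqrt(170)/10)**2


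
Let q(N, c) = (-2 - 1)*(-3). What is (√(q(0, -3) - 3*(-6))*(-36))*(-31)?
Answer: 3348*√3 ≈ 5798.9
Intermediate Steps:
q(N, c) = 9 (q(N, c) = -3*(-3) = 9)
(√(q(0, -3) - 3*(-6))*(-36))*(-31) = (√(9 - 3*(-6))*(-36))*(-31) = (√(9 + 18)*(-36))*(-31) = (√27*(-36))*(-31) = ((3*√3)*(-36))*(-31) = -108*√3*(-31) = 3348*√3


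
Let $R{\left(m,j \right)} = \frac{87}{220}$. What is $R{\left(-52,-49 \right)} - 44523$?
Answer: $- \frac{9794973}{220} \approx -44523.0$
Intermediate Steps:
$R{\left(m,j \right)} = \frac{87}{220}$ ($R{\left(m,j \right)} = 87 \cdot \frac{1}{220} = \frac{87}{220}$)
$R{\left(-52,-49 \right)} - 44523 = \frac{87}{220} - 44523 = - \frac{9794973}{220}$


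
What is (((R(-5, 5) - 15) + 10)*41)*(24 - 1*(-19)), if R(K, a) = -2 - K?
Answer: -3526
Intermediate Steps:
(((R(-5, 5) - 15) + 10)*41)*(24 - 1*(-19)) = ((((-2 - 1*(-5)) - 15) + 10)*41)*(24 - 1*(-19)) = ((((-2 + 5) - 15) + 10)*41)*(24 + 19) = (((3 - 15) + 10)*41)*43 = ((-12 + 10)*41)*43 = -2*41*43 = -82*43 = -3526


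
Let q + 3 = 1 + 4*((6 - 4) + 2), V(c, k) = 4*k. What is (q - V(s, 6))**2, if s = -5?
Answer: 100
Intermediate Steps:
q = 14 (q = -3 + (1 + 4*((6 - 4) + 2)) = -3 + (1 + 4*(2 + 2)) = -3 + (1 + 4*4) = -3 + (1 + 16) = -3 + 17 = 14)
(q - V(s, 6))**2 = (14 - 4*6)**2 = (14 - 1*24)**2 = (14 - 24)**2 = (-10)**2 = 100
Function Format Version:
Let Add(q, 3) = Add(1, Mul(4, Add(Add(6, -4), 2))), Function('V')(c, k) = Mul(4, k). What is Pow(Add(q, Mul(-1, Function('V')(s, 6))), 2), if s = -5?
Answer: 100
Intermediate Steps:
q = 14 (q = Add(-3, Add(1, Mul(4, Add(Add(6, -4), 2)))) = Add(-3, Add(1, Mul(4, Add(2, 2)))) = Add(-3, Add(1, Mul(4, 4))) = Add(-3, Add(1, 16)) = Add(-3, 17) = 14)
Pow(Add(q, Mul(-1, Function('V')(s, 6))), 2) = Pow(Add(14, Mul(-1, Mul(4, 6))), 2) = Pow(Add(14, Mul(-1, 24)), 2) = Pow(Add(14, -24), 2) = Pow(-10, 2) = 100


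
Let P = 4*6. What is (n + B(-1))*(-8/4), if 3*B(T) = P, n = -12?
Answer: 8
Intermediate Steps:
P = 24
B(T) = 8 (B(T) = (1/3)*24 = 8)
(n + B(-1))*(-8/4) = (-12 + 8)*(-8/4) = -(-32)/4 = -4*(-2) = 8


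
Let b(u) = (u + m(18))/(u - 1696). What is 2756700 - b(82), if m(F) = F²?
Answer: 2224657103/807 ≈ 2.7567e+6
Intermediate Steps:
b(u) = (324 + u)/(-1696 + u) (b(u) = (u + 18²)/(u - 1696) = (u + 324)/(-1696 + u) = (324 + u)/(-1696 + u))
2756700 - b(82) = 2756700 - (324 + 82)/(-1696 + 82) = 2756700 - 406/(-1614) = 2756700 - (-1)*406/1614 = 2756700 - 1*(-203/807) = 2756700 + 203/807 = 2224657103/807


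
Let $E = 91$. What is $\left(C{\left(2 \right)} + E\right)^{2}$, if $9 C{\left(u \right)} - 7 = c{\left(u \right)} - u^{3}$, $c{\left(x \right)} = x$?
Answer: $\frac{672400}{81} \approx 8301.2$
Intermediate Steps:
$C{\left(u \right)} = \frac{7}{9} - \frac{u^{3}}{9} + \frac{u}{9}$ ($C{\left(u \right)} = \frac{7}{9} + \frac{u - u^{3}}{9} = \frac{7}{9} - \left(- \frac{u}{9} + \frac{u^{3}}{9}\right) = \frac{7}{9} - \frac{u^{3}}{9} + \frac{u}{9}$)
$\left(C{\left(2 \right)} + E\right)^{2} = \left(\left(\frac{7}{9} - \frac{2^{3}}{9} + \frac{1}{9} \cdot 2\right) + 91\right)^{2} = \left(\left(\frac{7}{9} - \frac{8}{9} + \frac{2}{9}\right) + 91\right)^{2} = \left(\frac{1}{9} + 91\right)^{2} = \left(\frac{820}{9}\right)^{2} = \frac{672400}{81}$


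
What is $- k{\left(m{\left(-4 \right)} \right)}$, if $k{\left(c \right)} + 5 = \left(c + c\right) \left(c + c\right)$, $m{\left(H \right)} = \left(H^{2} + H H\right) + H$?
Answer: $-3131$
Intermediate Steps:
$m{\left(H \right)} = H + 2 H^{2}$ ($m{\left(H \right)} = \left(H^{2} + H^{2}\right) + H = 2 H^{2} + H = H + 2 H^{2}$)
$k{\left(c \right)} = -5 + 4 c^{2}$ ($k{\left(c \right)} = -5 + \left(c + c\right) \left(c + c\right) = -5 + 2 c 2 c = -5 + 4 c^{2}$)
$- k{\left(m{\left(-4 \right)} \right)} = - (-5 + 4 \left(- 4 \left(1 + 2 \left(-4\right)\right)\right)^{2}) = - (-5 + 4 \left(- 4 \left(1 - 8\right)\right)^{2}) = - (-5 + 4 \left(\left(-4\right) \left(-7\right)\right)^{2}) = - (-5 + 4 \cdot 28^{2}) = - (-5 + 4 \cdot 784) = - (-5 + 3136) = \left(-1\right) 3131 = -3131$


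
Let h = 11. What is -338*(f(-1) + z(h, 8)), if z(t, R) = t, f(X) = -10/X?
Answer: -7098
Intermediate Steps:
-338*(f(-1) + z(h, 8)) = -338*(-10/(-1) + 11) = -338*(-10*(-1) + 11) = -338*(10 + 11) = -338*21 = -7098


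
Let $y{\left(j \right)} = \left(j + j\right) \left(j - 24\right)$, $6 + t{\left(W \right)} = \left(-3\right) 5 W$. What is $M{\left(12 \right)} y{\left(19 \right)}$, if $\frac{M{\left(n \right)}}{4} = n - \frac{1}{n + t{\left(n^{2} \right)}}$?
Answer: $- \frac{9822620}{1077} \approx -9120.4$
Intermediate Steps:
$t{\left(W \right)} = -6 - 15 W$ ($t{\left(W \right)} = -6 + \left(-3\right) 5 W = -6 - 15 W$)
$y{\left(j \right)} = 2 j \left(-24 + j\right)$
$M{\left(n \right)} = - \frac{4}{-6 + n - 15 n^{2}} + 4 n$ ($M{\left(n \right)} = 4 \left(n - \frac{1}{n - \left(6 + 15 n^{2}\right)}\right) = 4 \left(n - \frac{1}{-6 + n - 15 n^{2}}\right) = - \frac{4}{-6 + n - 15 n^{2}} + 4 n$)
$M{\left(12 \right)} y{\left(19 \right)} = \frac{4 \left(1 - 12^{2} + 6 \cdot 12 + 15 \cdot 12^{3}\right)}{6 - 12 + 15 \cdot 12^{2}} \cdot 2 \cdot 19 \left(-24 + 19\right) = \frac{4 \left(1 - 144 + 72 + 15 \cdot 1728\right)}{6 - 12 + 15 \cdot 144} \cdot 2 \cdot 19 \left(-5\right) = \frac{4 \left(1 - 144 + 72 + 25920\right)}{6 - 12 + 2160} \left(-190\right) = 4 \cdot \frac{1}{2154} \cdot 25849 \left(-190\right) = \frac{51698}{1077} \left(-190\right) = - \frac{9822620}{1077}$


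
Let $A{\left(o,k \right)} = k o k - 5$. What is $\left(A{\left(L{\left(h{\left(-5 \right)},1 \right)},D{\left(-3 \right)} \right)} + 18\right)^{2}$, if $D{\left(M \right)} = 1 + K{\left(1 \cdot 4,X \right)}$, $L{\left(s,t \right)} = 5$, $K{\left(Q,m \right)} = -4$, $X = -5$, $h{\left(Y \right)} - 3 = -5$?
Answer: $3364$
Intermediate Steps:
$h{\left(Y \right)} = -2$ ($h{\left(Y \right)} = 3 - 5 = -2$)
$D{\left(M \right)} = -3$ ($D{\left(M \right)} = 1 - 4 = -3$)
$A{\left(o,k \right)} = -5 + o k^{2}$ ($A{\left(o,k \right)} = o k^{2} - 5 = -5 + o k^{2}$)
$\left(A{\left(L{\left(h{\left(-5 \right)},1 \right)},D{\left(-3 \right)} \right)} + 18\right)^{2} = \left(\left(-5 + 5 \left(-3\right)^{2}\right) + 18\right)^{2} = \left(\left(-5 + 5 \cdot 9\right) + 18\right)^{2} = \left(\left(-5 + 45\right) + 18\right)^{2} = \left(40 + 18\right)^{2} = 58^{2} = 3364$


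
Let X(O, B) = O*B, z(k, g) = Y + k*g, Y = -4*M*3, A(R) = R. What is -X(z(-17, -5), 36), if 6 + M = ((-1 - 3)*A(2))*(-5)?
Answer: 11628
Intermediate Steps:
M = 34 (M = -6 + ((-1 - 3)*2)*(-5) = -6 - 4*2*(-5) = -6 - 8*(-5) = -6 + 40 = 34)
Y = -408 (Y = -4*34*3 = -136*3 = -408)
z(k, g) = -408 + g*k (z(k, g) = -408 + k*g = -408 + g*k)
X(O, B) = B*O
-X(z(-17, -5), 36) = -36*(-408 - 5*(-17)) = -36*(-408 + 85) = -36*(-323) = -1*(-11628) = 11628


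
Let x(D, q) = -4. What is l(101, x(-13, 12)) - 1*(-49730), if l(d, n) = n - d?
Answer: 49625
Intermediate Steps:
l(101, x(-13, 12)) - 1*(-49730) = (-4 - 1*101) - 1*(-49730) = (-4 - 101) + 49730 = -105 + 49730 = 49625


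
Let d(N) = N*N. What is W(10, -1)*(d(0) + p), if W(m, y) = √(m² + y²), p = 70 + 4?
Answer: 74*√101 ≈ 743.69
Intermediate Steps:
d(N) = N²
p = 74
W(10, -1)*(d(0) + p) = √(10² + (-1)²)*(0² + 74) = √(100 + 1)*(0 + 74) = √101*74 = 74*√101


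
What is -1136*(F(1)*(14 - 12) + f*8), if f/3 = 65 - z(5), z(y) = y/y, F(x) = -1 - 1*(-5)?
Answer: -1753984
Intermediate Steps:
F(x) = 4 (F(x) = -1 + 5 = 4)
z(y) = 1
f = 192 (f = 3*(65 - 1*1) = 3*(65 - 1) = 3*64 = 192)
-1136*(F(1)*(14 - 12) + f*8) = -1136*(4*(14 - 12) + 192*8) = -1136*(4*2 + 1536) = -1136*(8 + 1536) = -1136*1544 = -1753984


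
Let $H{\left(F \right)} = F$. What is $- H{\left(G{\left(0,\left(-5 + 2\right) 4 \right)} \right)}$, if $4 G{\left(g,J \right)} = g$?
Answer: $0$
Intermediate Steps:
$G{\left(g,J \right)} = \frac{g}{4}$
$- H{\left(G{\left(0,\left(-5 + 2\right) 4 \right)} \right)} = - \frac{0}{4} = \left(-1\right) 0 = 0$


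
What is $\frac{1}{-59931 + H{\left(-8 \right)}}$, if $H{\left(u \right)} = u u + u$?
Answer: $- \frac{1}{59875} \approx -1.6701 \cdot 10^{-5}$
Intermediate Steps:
$H{\left(u \right)} = u + u^{2}$ ($H{\left(u \right)} = u^{2} + u = u + u^{2}$)
$\frac{1}{-59931 + H{\left(-8 \right)}} = \frac{1}{-59931 - 8 \left(1 - 8\right)} = \frac{1}{-59931 - -56} = \frac{1}{-59931 + 56} = \frac{1}{-59875} = - \frac{1}{59875}$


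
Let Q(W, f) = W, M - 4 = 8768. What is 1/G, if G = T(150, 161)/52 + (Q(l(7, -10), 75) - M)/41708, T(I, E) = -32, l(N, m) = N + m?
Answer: -542204/447739 ≈ -1.2110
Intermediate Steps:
M = 8772 (M = 4 + 8768 = 8772)
G = -447739/542204 (G = -32/52 + ((7 - 10) - 1*8772)/41708 = -32*1/52 + (-3 - 8772)*(1/41708) = -8/13 - 8775*1/41708 = -8/13 - 8775/41708 = -447739/542204 ≈ -0.82578)
1/G = 1/(-447739/542204) = -542204/447739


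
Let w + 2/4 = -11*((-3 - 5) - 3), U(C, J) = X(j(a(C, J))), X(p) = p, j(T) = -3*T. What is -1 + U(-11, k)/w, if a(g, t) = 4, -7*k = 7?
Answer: -265/241 ≈ -1.0996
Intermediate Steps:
k = -1 (k = -⅐*7 = -1)
U(C, J) = -12 (U(C, J) = -3*4 = -12)
w = 241/2 (w = -½ - 11*((-3 - 5) - 3) = -½ - 11*(-8 - 3) = -½ - 11*(-11) = -½ + 121 = 241/2 ≈ 120.50)
-1 + U(-11, k)/w = -1 - 12/(241/2) = -1 + (2/241)*(-12) = -1 - 24/241 = -265/241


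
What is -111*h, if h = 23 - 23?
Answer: 0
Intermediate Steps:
h = 0
-111*h = -111*0 = 0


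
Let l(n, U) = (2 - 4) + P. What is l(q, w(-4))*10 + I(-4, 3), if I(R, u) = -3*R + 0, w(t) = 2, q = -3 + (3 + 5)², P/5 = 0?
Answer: -8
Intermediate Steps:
P = 0 (P = 5*0 = 0)
q = 61 (q = -3 + 8² = -3 + 64 = 61)
I(R, u) = -3*R
l(n, U) = -2 (l(n, U) = (2 - 4) + 0 = -2 + 0 = -2)
l(q, w(-4))*10 + I(-4, 3) = -2*10 - 3*(-4) = -20 + 12 = -8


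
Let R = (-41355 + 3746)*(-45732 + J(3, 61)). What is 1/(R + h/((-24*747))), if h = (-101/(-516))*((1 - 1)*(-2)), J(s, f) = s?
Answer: 1/1719821961 ≈ 5.8146e-10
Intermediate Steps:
R = 1719821961 (R = (-41355 + 3746)*(-45732 + 3) = -37609*(-45729) = 1719821961)
h = 0 (h = (-101*(-1/516))*(0*(-2)) = (101/516)*0 = 0)
1/(R + h/((-24*747))) = 1/(1719821961 + 0/((-24*747))) = 1/(1719821961 + 0/(-17928)) = 1/(1719821961 + 0*(-1/17928)) = 1/(1719821961 + 0) = 1/1719821961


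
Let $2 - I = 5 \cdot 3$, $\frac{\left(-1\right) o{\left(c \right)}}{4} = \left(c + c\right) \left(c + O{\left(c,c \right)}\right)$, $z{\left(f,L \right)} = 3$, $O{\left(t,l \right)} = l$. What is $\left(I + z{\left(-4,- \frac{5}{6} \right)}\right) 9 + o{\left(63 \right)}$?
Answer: $-63594$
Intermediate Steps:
$o{\left(c \right)} = - 16 c^{2}$ ($o{\left(c \right)} = - 4 \left(c + c\right) \left(c + c\right) = - 4 \cdot 2 c 2 c = - 4 \cdot 4 c^{2} = - 16 c^{2}$)
$I = -13$ ($I = 2 - 5 \cdot 3 = 2 - 15 = -13$)
$\left(I + z{\left(-4,- \frac{5}{6} \right)}\right) 9 + o{\left(63 \right)} = \left(-13 + 3\right) 9 - 16 \cdot 63^{2} = \left(-10\right) 9 - 63504 = -90 - 63504 = -63594$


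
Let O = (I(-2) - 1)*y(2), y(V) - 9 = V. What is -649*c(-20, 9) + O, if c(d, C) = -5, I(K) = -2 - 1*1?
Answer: 3201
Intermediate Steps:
y(V) = 9 + V
I(K) = -3 (I(K) = -2 - 1 = -3)
O = -44 (O = (-3 - 1)*(9 + 2) = -4*11 = -44)
-649*c(-20, 9) + O = -649*(-5) - 44 = 3245 - 44 = 3201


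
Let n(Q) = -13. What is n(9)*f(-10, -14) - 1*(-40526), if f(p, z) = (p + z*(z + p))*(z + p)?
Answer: 142238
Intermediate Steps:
f(p, z) = (p + z)*(p + z*(p + z)) (f(p, z) = (p + z*(p + z))*(p + z) = (p + z)*(p + z*(p + z)))
n(9)*f(-10, -14) - 1*(-40526) = -13*((-10)**2 + (-14)**3 - 10*(-14) - 14*(-10)**2 + 2*(-10)*(-14)**2) - 1*(-40526) = -13*(100 - 2744 + 140 - 14*100 + 2*(-10)*196) + 40526 = -13*(100 - 2744 + 140 - 1400 - 3920) + 40526 = -13*(-7824) + 40526 = 101712 + 40526 = 142238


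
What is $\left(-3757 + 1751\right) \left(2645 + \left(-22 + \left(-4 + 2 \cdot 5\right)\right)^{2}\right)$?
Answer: $-5819406$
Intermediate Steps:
$\left(-3757 + 1751\right) \left(2645 + \left(-22 + \left(-4 + 2 \cdot 5\right)\right)^{2}\right) = - 2006 \left(2645 + \left(-22 + \left(-4 + 10\right)\right)^{2}\right) = - 2006 \left(2645 + \left(-22 + 6\right)^{2}\right) = - 2006 \left(2645 + \left(-16\right)^{2}\right) = - 2006 \left(2645 + 256\right) = \left(-2006\right) 2901 = -5819406$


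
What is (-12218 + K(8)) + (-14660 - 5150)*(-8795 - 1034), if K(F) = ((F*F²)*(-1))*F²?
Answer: 194667504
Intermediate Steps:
K(F) = -F⁵ (K(F) = (F³*(-1))*F² = (-F³)*F² = -F⁵)
(-12218 + K(8)) + (-14660 - 5150)*(-8795 - 1034) = (-12218 - 1*8⁵) + (-14660 - 5150)*(-8795 - 1034) = (-12218 - 1*32768) - 19810*(-9829) = (-12218 - 32768) + 194712490 = -44986 + 194712490 = 194667504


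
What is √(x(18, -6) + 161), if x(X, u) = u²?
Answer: √197 ≈ 14.036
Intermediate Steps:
√(x(18, -6) + 161) = √((-6)² + 161) = √(36 + 161) = √197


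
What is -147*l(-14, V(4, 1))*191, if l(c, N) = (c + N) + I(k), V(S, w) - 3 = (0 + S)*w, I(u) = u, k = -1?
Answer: 224616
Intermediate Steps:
V(S, w) = 3 + S*w (V(S, w) = 3 + (0 + S)*w = 3 + S*w)
l(c, N) = -1 + N + c (l(c, N) = (c + N) - 1 = (N + c) - 1 = -1 + N + c)
-147*l(-14, V(4, 1))*191 = -147*(-1 + (3 + 4*1) - 14)*191 = -147*(-1 + (3 + 4) - 14)*191 = -147*(-1 + 7 - 14)*191 = -147*(-8)*191 = 1176*191 = 224616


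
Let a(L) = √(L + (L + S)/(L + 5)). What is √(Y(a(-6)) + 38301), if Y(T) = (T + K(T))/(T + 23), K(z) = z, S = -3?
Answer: √(880923 + 38303*√3)/√(23 + √3) ≈ 195.71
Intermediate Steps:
a(L) = √(L + (-3 + L)/(5 + L)) (a(L) = √(L + (L - 3)/(L + 5)) = √(L + (-3 + L)/(5 + L)))
Y(T) = 2*T/(23 + T) (Y(T) = (T + T)/(T + 23) = (2*T)/(23 + T) = 2*T/(23 + T))
√(Y(a(-6)) + 38301) = √(2*√((-3 - 6 - 6*(5 - 6))/(5 - 6))/(23 + √((-3 - 6 - 6*(5 - 6))/(5 - 6))) + 38301) = √(2*√((-3 - 6 - 6*(-1))/(-1))/(23 + √((-3 - 6 - 6*(-1))/(-1))) + 38301) = √(2*√(-(-3 - 6 + 6))/(23 + √(-(-3 - 6 + 6))) + 38301) = √(2*√(-1*(-3))/(23 + √(-1*(-3))) + 38301) = √(2*√3/(23 + √3) + 38301) = √(38301 + 2*√3/(23 + √3))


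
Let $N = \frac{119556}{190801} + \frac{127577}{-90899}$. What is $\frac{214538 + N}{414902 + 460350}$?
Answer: $\frac{3720852094500929}{15180038178889948} \approx 0.24511$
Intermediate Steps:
$N = - \frac{13474298333}{17343620099}$ ($N = 119556 \cdot \frac{1}{190801} + 127577 \left(- \frac{1}{90899}\right) = \frac{119556}{190801} - \frac{127577}{90899} = - \frac{13474298333}{17343620099} \approx -0.7769$)
$\frac{214538 + N}{414902 + 460350} = \frac{214538 - \frac{13474298333}{17343620099}}{414902 + 460350} = \frac{3720852094500929}{17343620099 \cdot 875252} = \frac{3720852094500929}{17343620099} \cdot \frac{1}{875252} = \frac{3720852094500929}{15180038178889948}$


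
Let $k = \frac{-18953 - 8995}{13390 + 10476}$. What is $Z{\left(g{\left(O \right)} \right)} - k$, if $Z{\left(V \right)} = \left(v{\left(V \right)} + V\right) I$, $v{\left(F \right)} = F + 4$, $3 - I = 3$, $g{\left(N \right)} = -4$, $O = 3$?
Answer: $\frac{13974}{11933} \approx 1.171$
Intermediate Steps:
$I = 0$ ($I = 3 - 3 = 0$)
$v{\left(F \right)} = 4 + F$
$k = - \frac{13974}{11933}$ ($k = - \frac{27948}{23866} = \left(-27948\right) \frac{1}{23866} = - \frac{13974}{11933} \approx -1.171$)
$Z{\left(V \right)} = 0$ ($Z{\left(V \right)} = \left(\left(4 + V\right) + V\right) 0 = \left(4 + 2 V\right) 0 = 0$)
$Z{\left(g{\left(O \right)} \right)} - k = 0 - - \frac{13974}{11933} = 0 + \frac{13974}{11933} = \frac{13974}{11933}$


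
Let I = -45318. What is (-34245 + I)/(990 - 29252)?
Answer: 79563/28262 ≈ 2.8152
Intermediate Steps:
(-34245 + I)/(990 - 29252) = (-34245 - 45318)/(990 - 29252) = -79563/(-28262) = -79563*(-1/28262) = 79563/28262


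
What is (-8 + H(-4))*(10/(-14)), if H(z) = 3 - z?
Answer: 5/7 ≈ 0.71429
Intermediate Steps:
(-8 + H(-4))*(10/(-14)) = (-8 + (3 - 1*(-4)))*(10/(-14)) = (-8 + (3 + 4))*(10*(-1/14)) = (-8 + 7)*(-5/7) = -1*(-5/7) = 5/7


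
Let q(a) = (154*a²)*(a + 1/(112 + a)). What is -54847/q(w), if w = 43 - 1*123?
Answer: 54847/78817200 ≈ 0.00069588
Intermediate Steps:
w = -80 (w = 43 - 123 = -80)
q(a) = 154*a²*(a + 1/(112 + a))
-54847/q(w) = -54847*(112 - 80)/(985600*(1 + (-80)² + 112*(-80))) = -54847*1/(30800*(1 + 6400 - 8960)) = -54847/(154*6400*(1/32)*(-2559)) = -54847/(-78817200) = -54847*(-1/78817200) = 54847/78817200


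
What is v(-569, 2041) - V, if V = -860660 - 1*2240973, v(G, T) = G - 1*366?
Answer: 3100698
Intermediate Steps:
v(G, T) = -366 + G (v(G, T) = G - 366 = -366 + G)
V = -3101633 (V = -860660 - 2240973 = -3101633)
v(-569, 2041) - V = (-366 - 569) - 1*(-3101633) = -935 + 3101633 = 3100698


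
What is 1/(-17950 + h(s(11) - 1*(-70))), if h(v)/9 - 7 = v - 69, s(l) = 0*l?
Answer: -1/17878 ≈ -5.5935e-5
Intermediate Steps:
s(l) = 0
h(v) = -558 + 9*v (h(v) = 63 + 9*(v - 69) = 63 + 9*(-69 + v) = 63 + (-621 + 9*v) = -558 + 9*v)
1/(-17950 + h(s(11) - 1*(-70))) = 1/(-17950 + (-558 + 9*(0 - 1*(-70)))) = 1/(-17950 + (-558 + 9*(0 + 70))) = 1/(-17950 + (-558 + 9*70)) = 1/(-17950 + (-558 + 630)) = 1/(-17950 + 72) = 1/(-17878) = -1/17878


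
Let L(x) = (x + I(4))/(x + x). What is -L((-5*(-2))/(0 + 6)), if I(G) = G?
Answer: -17/10 ≈ -1.7000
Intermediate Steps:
L(x) = (4 + x)/(2*x) (L(x) = (x + 4)/(x + x) = (4 + x)/((2*x)) = (4 + x)*(1/(2*x)) = (4 + x)/(2*x))
-L((-5*(-2))/(0 + 6)) = -(4 + (-5*(-2))/(0 + 6))/(2*((-5*(-2))/(0 + 6))) = -(4 + 10/6)/(2*(10/6)) = -(4 + 10*(⅙))/(2*(10*(⅙))) = -(4 + 5/3)/(2*5/3) = -3*17/(2*5*3) = -1*17/10 = -17/10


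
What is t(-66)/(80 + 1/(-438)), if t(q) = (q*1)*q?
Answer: 1907928/35039 ≈ 54.452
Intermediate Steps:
t(q) = q² (t(q) = q*q = q²)
t(-66)/(80 + 1/(-438)) = (-66)²/(80 + 1/(-438)) = 4356/(80 - 1/438) = 4356/(35039/438) = 4356*(438/35039) = 1907928/35039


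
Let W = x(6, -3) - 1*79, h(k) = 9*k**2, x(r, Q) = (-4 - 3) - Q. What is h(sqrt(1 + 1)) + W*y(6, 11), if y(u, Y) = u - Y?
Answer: 433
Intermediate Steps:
x(r, Q) = -7 - Q
W = -83 (W = (-7 - 1*(-3)) - 1*79 = (-7 + 3) - 79 = -4 - 79 = -83)
h(sqrt(1 + 1)) + W*y(6, 11) = 9*(sqrt(1 + 1))**2 - 83*(6 - 1*11) = 9*(sqrt(2))**2 - 83*(6 - 11) = 9*2 - 83*(-5) = 18 + 415 = 433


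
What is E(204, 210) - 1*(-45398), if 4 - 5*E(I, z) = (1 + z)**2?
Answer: 182473/5 ≈ 36495.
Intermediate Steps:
E(I, z) = 4/5 - (1 + z)**2/5
E(204, 210) - 1*(-45398) = (4/5 - (1 + 210)**2/5) - 1*(-45398) = (4/5 - 1/5*211**2) + 45398 = (4/5 - 1/5*44521) + 45398 = (4/5 - 44521/5) + 45398 = -44517/5 + 45398 = 182473/5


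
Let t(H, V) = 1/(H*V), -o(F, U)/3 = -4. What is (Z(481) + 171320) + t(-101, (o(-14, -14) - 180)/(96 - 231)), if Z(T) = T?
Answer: 971706411/5656 ≈ 1.7180e+5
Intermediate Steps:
o(F, U) = 12 (o(F, U) = -3*(-4) = 12)
t(H, V) = 1/(H*V)
(Z(481) + 171320) + t(-101, (o(-14, -14) - 180)/(96 - 231)) = (481 + 171320) + 1/((-101)*(((12 - 180)/(96 - 231)))) = 171801 - 1/(101*((-168/(-135)))) = 171801 - 1/(101*((-168*(-1/135)))) = 171801 - 1/(101*56/45) = 171801 - 1/101*45/56 = 171801 - 45/5656 = 971706411/5656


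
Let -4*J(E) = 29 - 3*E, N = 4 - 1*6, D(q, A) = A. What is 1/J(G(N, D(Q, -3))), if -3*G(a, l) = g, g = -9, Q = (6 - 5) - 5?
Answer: -⅕ ≈ -0.20000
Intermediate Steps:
Q = -4 (Q = 1 - 5 = -4)
N = -2 (N = 4 - 6 = -2)
G(a, l) = 3 (G(a, l) = -⅓*(-9) = 3)
J(E) = -29/4 + 3*E/4 (J(E) = -(29 - 3*E)/4 = -29/4 + 3*E/4)
1/J(G(N, D(Q, -3))) = 1/(-29/4 + (¾)*3) = 1/(-29/4 + 9/4) = 1/(-5) = -⅕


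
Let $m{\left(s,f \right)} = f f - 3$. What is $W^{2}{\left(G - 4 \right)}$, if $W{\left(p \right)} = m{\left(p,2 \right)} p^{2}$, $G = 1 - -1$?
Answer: $16$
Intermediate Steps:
$m{\left(s,f \right)} = -3 + f^{2}$ ($m{\left(s,f \right)} = f^{2} - 3 = -3 + f^{2}$)
$G = 2$ ($G = 1 + 1 = 2$)
$W{\left(p \right)} = p^{2}$ ($W{\left(p \right)} = \left(-3 + 2^{2}\right) p^{2} = \left(-3 + 4\right) p^{2} = 1 p^{2} = p^{2}$)
$W^{2}{\left(G - 4 \right)} = \left(\left(2 - 4\right)^{2}\right)^{2} = \left(\left(-2\right)^{2}\right)^{2} = 4^{2} = 16$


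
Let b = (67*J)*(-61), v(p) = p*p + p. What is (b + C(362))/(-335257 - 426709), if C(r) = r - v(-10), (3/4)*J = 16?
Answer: 130376/1142949 ≈ 0.11407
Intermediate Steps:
J = 64/3 (J = (4/3)*16 = 64/3 ≈ 21.333)
v(p) = p + p**2 (v(p) = p**2 + p = p + p**2)
C(r) = -90 + r (C(r) = r - (-10)*(1 - 10) = r - (-10)*(-9) = r - 1*90 = r - 90 = -90 + r)
b = -261568/3 (b = (67*(64/3))*(-61) = (4288/3)*(-61) = -261568/3 ≈ -87189.)
(b + C(362))/(-335257 - 426709) = (-261568/3 + (-90 + 362))/(-335257 - 426709) = (-261568/3 + 272)/(-761966) = -260752/3*(-1/761966) = 130376/1142949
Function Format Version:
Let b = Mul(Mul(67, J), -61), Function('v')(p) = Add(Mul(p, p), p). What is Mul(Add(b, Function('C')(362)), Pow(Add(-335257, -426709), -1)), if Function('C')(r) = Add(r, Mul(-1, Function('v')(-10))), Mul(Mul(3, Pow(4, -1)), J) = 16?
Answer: Rational(130376, 1142949) ≈ 0.11407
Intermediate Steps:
J = Rational(64, 3) (J = Mul(Rational(4, 3), 16) = Rational(64, 3) ≈ 21.333)
Function('v')(p) = Add(p, Pow(p, 2)) (Function('v')(p) = Add(Pow(p, 2), p) = Add(p, Pow(p, 2)))
Function('C')(r) = Add(-90, r) (Function('C')(r) = Add(r, Mul(-1, Mul(-10, Add(1, -10)))) = Add(r, Mul(-1, Mul(-10, -9))) = Add(r, Mul(-1, 90)) = Add(r, -90) = Add(-90, r))
b = Rational(-261568, 3) (b = Mul(Mul(67, Rational(64, 3)), -61) = Mul(Rational(4288, 3), -61) = Rational(-261568, 3) ≈ -87189.)
Mul(Add(b, Function('C')(362)), Pow(Add(-335257, -426709), -1)) = Mul(Add(Rational(-261568, 3), Add(-90, 362)), Pow(Add(-335257, -426709), -1)) = Mul(Add(Rational(-261568, 3), 272), Pow(-761966, -1)) = Mul(Rational(-260752, 3), Rational(-1, 761966)) = Rational(130376, 1142949)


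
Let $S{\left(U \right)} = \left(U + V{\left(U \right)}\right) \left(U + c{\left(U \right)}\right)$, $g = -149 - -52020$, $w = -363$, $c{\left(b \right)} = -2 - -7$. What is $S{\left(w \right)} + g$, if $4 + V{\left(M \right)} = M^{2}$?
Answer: $-46990045$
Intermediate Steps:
$c{\left(b \right)} = 5$ ($c{\left(b \right)} = -2 + 7 = 5$)
$g = 51871$ ($g = -149 + 52020 = 51871$)
$V{\left(M \right)} = -4 + M^{2}$
$S{\left(U \right)} = \left(5 + U\right) \left(-4 + U + U^{2}\right)$ ($S{\left(U \right)} = \left(U + \left(-4 + U^{2}\right)\right) \left(U + 5\right) = \left(-4 + U + U^{2}\right) \left(5 + U\right) = \left(5 + U\right) \left(-4 + U + U^{2}\right)$)
$S{\left(w \right)} + g = \left(-20 - 363 + \left(-363\right)^{3} + 6 \left(-363\right)^{2}\right) + 51871 = \left(-20 - 363 - 47832147 + 6 \cdot 131769\right) + 51871 = \left(-20 - 363 - 47832147 + 790614\right) + 51871 = -47041916 + 51871 = -46990045$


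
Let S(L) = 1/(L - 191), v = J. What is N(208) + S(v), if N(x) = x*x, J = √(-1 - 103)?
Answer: 1582813249/36585 - 2*I*√26/36585 ≈ 43264.0 - 0.00027875*I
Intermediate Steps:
J = 2*I*√26 (J = √(-104) = 2*I*√26 ≈ 10.198*I)
v = 2*I*√26 ≈ 10.198*I
N(x) = x²
S(L) = 1/(-191 + L)
N(208) + S(v) = 208² + 1/(-191 + 2*I*√26) = 43264 + 1/(-191 + 2*I*√26)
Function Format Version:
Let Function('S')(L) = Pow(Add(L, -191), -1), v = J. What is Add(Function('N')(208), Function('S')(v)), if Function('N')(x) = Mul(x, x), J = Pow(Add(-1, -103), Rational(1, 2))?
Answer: Add(Rational(1582813249, 36585), Mul(Rational(-2, 36585), I, Pow(26, Rational(1, 2)))) ≈ Add(43264., Mul(-0.00027875, I))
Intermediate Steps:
J = Mul(2, I, Pow(26, Rational(1, 2))) (J = Pow(-104, Rational(1, 2)) = Mul(2, I, Pow(26, Rational(1, 2))) ≈ Mul(10.198, I))
v = Mul(2, I, Pow(26, Rational(1, 2))) ≈ Mul(10.198, I)
Function('N')(x) = Pow(x, 2)
Function('S')(L) = Pow(Add(-191, L), -1)
Add(Function('N')(208), Function('S')(v)) = Add(Pow(208, 2), Pow(Add(-191, Mul(2, I, Pow(26, Rational(1, 2)))), -1)) = Add(43264, Pow(Add(-191, Mul(2, I, Pow(26, Rational(1, 2)))), -1))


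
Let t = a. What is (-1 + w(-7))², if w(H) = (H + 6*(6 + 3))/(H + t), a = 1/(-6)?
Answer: 105625/1849 ≈ 57.125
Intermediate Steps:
a = -⅙ (a = 1*(-⅙) = -⅙ ≈ -0.16667)
t = -⅙ ≈ -0.16667
w(H) = (54 + H)/(-⅙ + H) (w(H) = (H + 6*(6 + 3))/(H - ⅙) = (H + 6*9)/(-⅙ + H) = (H + 54)/(-⅙ + H) = (54 + H)/(-⅙ + H))
(-1 + w(-7))² = (-1 + 6*(54 - 7)/(-1 + 6*(-7)))² = (-1 + 6*47/(-1 - 42))² = (-1 + 6*47/(-43))² = (-1 + 6*(-1/43)*47)² = (-1 - 282/43)² = (-325/43)² = 105625/1849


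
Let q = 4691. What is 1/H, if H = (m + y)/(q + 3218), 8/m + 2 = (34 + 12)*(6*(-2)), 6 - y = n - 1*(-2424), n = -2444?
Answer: 2190793/7198 ≈ 304.36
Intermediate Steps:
y = 26 (y = 6 - (-2444 - 1*(-2424)) = 6 - (-2444 + 2424) = 6 - 1*(-20) = 6 + 20 = 26)
m = -4/277 (m = 8/(-2 + (34 + 12)*(6*(-2))) = 8/(-2 + 46*(-12)) = 8/(-2 - 552) = 8/(-554) = 8*(-1/554) = -4/277 ≈ -0.014440)
H = 7198/2190793 (H = (-4/277 + 26)/(4691 + 3218) = (7198/277)/7909 = (7198/277)*(1/7909) = 7198/2190793 ≈ 0.0032856)
1/H = 1/(7198/2190793) = 2190793/7198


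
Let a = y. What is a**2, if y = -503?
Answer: 253009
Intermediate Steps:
a = -503
a**2 = (-503)**2 = 253009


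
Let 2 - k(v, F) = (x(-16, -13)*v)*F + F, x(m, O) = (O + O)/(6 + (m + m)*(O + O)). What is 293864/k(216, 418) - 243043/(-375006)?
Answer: 1450532083438/11712374895 ≈ 123.85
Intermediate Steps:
x(m, O) = 2*O/(6 + 4*O*m) (x(m, O) = (2*O)/(6 + (2*m)*(2*O)) = (2*O)/(6 + 4*O*m) = 2*O/(6 + 4*O*m))
k(v, F) = 2 - F + 13*F*v/419 (k(v, F) = 2 - (((-13/(3 + 2*(-13)*(-16)))*v)*F + F) = 2 - (((-13/(3 + 416))*v)*F + F) = 2 - (((-13/419)*v)*F + F) = 2 - (((-13*1/419)*v)*F + F) = 2 - ((-13*v/419)*F + F) = 2 - (-13*F*v/419 + F) = 2 - (F - 13*F*v/419) = 2 + (-F + 13*F*v/419) = 2 - F + 13*F*v/419)
293864/k(216, 418) - 243043/(-375006) = 293864/(2 - 1*418 + (13/419)*418*216) - 243043/(-375006) = 293864/(2 - 418 + 1173744/419) - 243043*(-1/375006) = 293864/(999440/419) + 243043/375006 = 293864*(419/999440) + 243043/375006 = 15391127/124930 + 243043/375006 = 1450532083438/11712374895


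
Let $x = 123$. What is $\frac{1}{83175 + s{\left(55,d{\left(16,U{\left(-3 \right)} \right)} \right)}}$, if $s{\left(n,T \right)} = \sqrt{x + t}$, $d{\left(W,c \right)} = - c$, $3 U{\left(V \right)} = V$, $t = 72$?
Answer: $\frac{5545}{461205362} - \frac{\sqrt{195}}{6918080430} \approx 1.2021 \cdot 10^{-5}$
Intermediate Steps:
$U{\left(V \right)} = \frac{V}{3}$
$s{\left(n,T \right)} = \sqrt{195}$ ($s{\left(n,T \right)} = \sqrt{123 + 72} = \sqrt{195}$)
$\frac{1}{83175 + s{\left(55,d{\left(16,U{\left(-3 \right)} \right)} \right)}} = \frac{1}{83175 + \sqrt{195}}$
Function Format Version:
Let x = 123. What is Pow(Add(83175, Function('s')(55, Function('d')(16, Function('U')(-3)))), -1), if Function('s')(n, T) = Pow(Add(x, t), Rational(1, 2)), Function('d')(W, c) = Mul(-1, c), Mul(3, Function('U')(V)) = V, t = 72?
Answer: Add(Rational(5545, 461205362), Mul(Rational(-1, 6918080430), Pow(195, Rational(1, 2)))) ≈ 1.2021e-5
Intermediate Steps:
Function('U')(V) = Mul(Rational(1, 3), V)
Function('s')(n, T) = Pow(195, Rational(1, 2)) (Function('s')(n, T) = Pow(Add(123, 72), Rational(1, 2)) = Pow(195, Rational(1, 2)))
Pow(Add(83175, Function('s')(55, Function('d')(16, Function('U')(-3)))), -1) = Pow(Add(83175, Pow(195, Rational(1, 2))), -1)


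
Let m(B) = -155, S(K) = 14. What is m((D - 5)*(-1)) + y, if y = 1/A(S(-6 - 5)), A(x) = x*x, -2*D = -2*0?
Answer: -30379/196 ≈ -154.99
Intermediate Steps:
D = 0 (D = -(-1)*0 = -½*0 = 0)
A(x) = x²
y = 1/196 (y = 1/(14²) = 1/196 ≈ 0.0051020)
m((D - 5)*(-1)) + y = -155 + 1/196 = -30379/196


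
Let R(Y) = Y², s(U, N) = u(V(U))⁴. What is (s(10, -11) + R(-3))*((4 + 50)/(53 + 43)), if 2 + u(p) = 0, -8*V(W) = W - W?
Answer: 225/16 ≈ 14.063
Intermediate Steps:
V(W) = 0 (V(W) = -(W - W)/8 = -⅛*0 = 0)
u(p) = -2 (u(p) = -2 + 0 = -2)
s(U, N) = 16 (s(U, N) = (-2)⁴ = 16)
(s(10, -11) + R(-3))*((4 + 50)/(53 + 43)) = (16 + (-3)²)*((4 + 50)/(53 + 43)) = (16 + 9)*(54/96) = 25*(54*(1/96)) = 25*(9/16) = 225/16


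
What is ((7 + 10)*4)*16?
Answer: 1088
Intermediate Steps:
((7 + 10)*4)*16 = (17*4)*16 = 68*16 = 1088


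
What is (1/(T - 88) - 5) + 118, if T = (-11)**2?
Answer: 3730/33 ≈ 113.03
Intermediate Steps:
T = 121
(1/(T - 88) - 5) + 118 = (1/(121 - 88) - 5) + 118 = (1/33 - 5) + 118 = -164/33 + 118 = 3730/33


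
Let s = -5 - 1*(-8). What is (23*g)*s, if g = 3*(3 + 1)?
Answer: 828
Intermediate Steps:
s = 3 (s = -5 + 8 = 3)
g = 12 (g = 3*4 = 12)
(23*g)*s = (23*12)*3 = 276*3 = 828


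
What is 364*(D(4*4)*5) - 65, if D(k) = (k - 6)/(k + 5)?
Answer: 2405/3 ≈ 801.67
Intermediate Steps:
D(k) = (-6 + k)/(5 + k)
364*(D(4*4)*5) - 65 = 364*(((-6 + 4*4)/(5 + 4*4))*5) - 65 = 364*(((-6 + 16)/(5 + 16))*5) - 65 = 364*((10/21)*5) - 65 = 364*(50/21) - 65 = 2600/3 - 65 = 2405/3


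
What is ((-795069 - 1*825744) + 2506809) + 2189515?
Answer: 3075511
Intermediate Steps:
((-795069 - 1*825744) + 2506809) + 2189515 = ((-795069 - 825744) + 2506809) + 2189515 = (-1620813 + 2506809) + 2189515 = 885996 + 2189515 = 3075511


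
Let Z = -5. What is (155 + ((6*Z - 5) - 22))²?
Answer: 9604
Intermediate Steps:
(155 + ((6*Z - 5) - 22))² = (155 + ((6*(-5) - 5) - 22))² = (155 + ((-30 - 5) - 22))² = (155 + (-35 - 22))² = (155 - 57)² = 98² = 9604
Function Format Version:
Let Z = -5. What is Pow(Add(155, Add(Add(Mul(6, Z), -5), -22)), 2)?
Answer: 9604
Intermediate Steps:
Pow(Add(155, Add(Add(Mul(6, Z), -5), -22)), 2) = Pow(Add(155, Add(Add(Mul(6, -5), -5), -22)), 2) = Pow(Add(155, Add(Add(-30, -5), -22)), 2) = Pow(Add(155, Add(-35, -22)), 2) = Pow(Add(155, -57), 2) = Pow(98, 2) = 9604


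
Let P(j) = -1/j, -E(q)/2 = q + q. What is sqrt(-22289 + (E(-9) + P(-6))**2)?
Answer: I*sqrt(755315)/6 ≈ 144.85*I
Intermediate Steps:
E(q) = -4*q (E(q) = -2*(q + q) = -4*q)
sqrt(-22289 + (E(-9) + P(-6))**2) = sqrt(-22289 + (-4*(-9) - 1/(-6))**2) = sqrt(-22289 + (36 - 1*(-1/6))**2) = sqrt(-22289 + (36 + 1/6)**2) = sqrt(-22289 + (217/6)**2) = sqrt(-22289 + 47089/36) = sqrt(-755315/36) = I*sqrt(755315)/6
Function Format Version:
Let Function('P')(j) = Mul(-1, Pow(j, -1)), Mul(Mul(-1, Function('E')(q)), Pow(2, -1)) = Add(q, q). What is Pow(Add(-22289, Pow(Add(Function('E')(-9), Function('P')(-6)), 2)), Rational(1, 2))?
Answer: Mul(Rational(1, 6), I, Pow(755315, Rational(1, 2))) ≈ Mul(144.85, I)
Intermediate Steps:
Function('E')(q) = Mul(-4, q) (Function('E')(q) = Mul(-2, Add(q, q)) = Mul(-2, Mul(2, q)) = Mul(-4, q))
Pow(Add(-22289, Pow(Add(Function('E')(-9), Function('P')(-6)), 2)), Rational(1, 2)) = Pow(Add(-22289, Pow(Add(Mul(-4, -9), Mul(-1, Pow(-6, -1))), 2)), Rational(1, 2)) = Pow(Add(-22289, Pow(Add(36, Mul(-1, Rational(-1, 6))), 2)), Rational(1, 2)) = Pow(Add(-22289, Pow(Add(36, Rational(1, 6)), 2)), Rational(1, 2)) = Pow(Add(-22289, Pow(Rational(217, 6), 2)), Rational(1, 2)) = Pow(Add(-22289, Rational(47089, 36)), Rational(1, 2)) = Pow(Rational(-755315, 36), Rational(1, 2)) = Mul(Rational(1, 6), I, Pow(755315, Rational(1, 2)))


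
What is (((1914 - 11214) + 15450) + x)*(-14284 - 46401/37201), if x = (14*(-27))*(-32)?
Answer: -9696389399310/37201 ≈ -2.6065e+8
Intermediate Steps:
x = 12096 (x = -378*(-32) = 12096)
(((1914 - 11214) + 15450) + x)*(-14284 - 46401/37201) = (((1914 - 11214) + 15450) + 12096)*(-14284 - 46401/37201) = ((-9300 + 15450) + 12096)*(-14284 - 46401*1/37201) = (6150 + 12096)*(-14284 - 46401/37201) = 18246*(-531425485/37201) = -9696389399310/37201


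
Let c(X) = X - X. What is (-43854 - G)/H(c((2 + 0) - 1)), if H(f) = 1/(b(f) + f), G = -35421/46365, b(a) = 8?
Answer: -5422014104/15455 ≈ -3.5083e+5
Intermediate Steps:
G = -11807/15455 (G = -35421*1/46365 = -11807/15455 ≈ -0.76396)
c(X) = 0
H(f) = 1/(8 + f)
(-43854 - G)/H(c((2 + 0) - 1)) = (-43854 - 1*(-11807/15455))/(1/(8 + 0)) = (-43854 + 11807/15455)/(1/8) = -677751763/(15455*⅛) = -677751763/15455*8 = -5422014104/15455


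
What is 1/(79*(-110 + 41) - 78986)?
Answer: -1/84437 ≈ -1.1843e-5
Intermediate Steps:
1/(79*(-110 + 41) - 78986) = 1/(79*(-69) - 78986) = 1/(-5451 - 78986) = 1/(-84437) = -1/84437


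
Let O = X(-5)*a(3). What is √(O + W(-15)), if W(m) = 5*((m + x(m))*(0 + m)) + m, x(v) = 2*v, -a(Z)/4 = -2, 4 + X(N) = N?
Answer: 2*√822 ≈ 57.341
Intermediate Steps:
X(N) = -4 + N
a(Z) = 8 (a(Z) = -4*(-2) = 8)
W(m) = m + 15*m² (W(m) = 5*((m + 2*m)*(0 + m)) + m = 5*((3*m)*m) + m = 5*(3*m²) + m = 15*m² + m = m + 15*m²)
O = -72 (O = (-4 - 5)*8 = -9*8 = -72)
√(O + W(-15)) = √(-72 - 15*(1 + 15*(-15))) = √(-72 - 15*(1 - 225)) = √(-72 - 15*(-224)) = √(-72 + 3360) = √3288 = 2*√822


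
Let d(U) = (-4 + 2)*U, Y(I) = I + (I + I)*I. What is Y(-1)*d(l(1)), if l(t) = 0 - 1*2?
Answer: 4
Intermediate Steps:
l(t) = -2 (l(t) = 0 - 2 = -2)
Y(I) = I + 2*I**2 (Y(I) = I + (2*I)*I = I + 2*I**2)
d(U) = -2*U
Y(-1)*d(l(1)) = (-(1 + 2*(-1)))*(-2*(-2)) = -(1 - 2)*4 = -1*(-1)*4 = 1*4 = 4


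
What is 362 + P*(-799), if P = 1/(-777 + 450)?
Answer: 119173/327 ≈ 364.44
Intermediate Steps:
P = -1/327 (P = 1/(-327) = -1/327 ≈ -0.0030581)
362 + P*(-799) = 362 - 1/327*(-799) = 362 + 799/327 = 119173/327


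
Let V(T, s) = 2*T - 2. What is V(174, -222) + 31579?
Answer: 31925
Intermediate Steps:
V(T, s) = -2 + 2*T
V(174, -222) + 31579 = (-2 + 2*174) + 31579 = (-2 + 348) + 31579 = 346 + 31579 = 31925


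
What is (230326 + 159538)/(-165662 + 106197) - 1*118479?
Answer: -7045743599/59465 ≈ -1.1849e+5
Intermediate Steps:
(230326 + 159538)/(-165662 + 106197) - 1*118479 = 389864/(-59465) - 118479 = 389864*(-1/59465) - 118479 = -389864/59465 - 118479 = -7045743599/59465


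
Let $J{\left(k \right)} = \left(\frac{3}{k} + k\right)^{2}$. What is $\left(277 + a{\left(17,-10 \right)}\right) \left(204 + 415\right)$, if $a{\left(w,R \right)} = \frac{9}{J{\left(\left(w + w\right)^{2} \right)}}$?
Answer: $\frac{306198962554531279}{1785801922921} \approx 1.7146 \cdot 10^{5}$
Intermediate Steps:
$J{\left(k \right)} = \left(k + \frac{3}{k}\right)^{2}$
$a{\left(w,R \right)} = \frac{144 w^{4}}{\left(3 + 16 w^{4}\right)^{2}}$ ($a{\left(w,R \right)} = \frac{9}{\frac{1}{\left(w + w\right)^{4}} \left(3 + \left(\left(w + w\right)^{2}\right)^{2}\right)^{2}} = \frac{9}{\frac{1}{16 w^{4}} \left(3 + \left(\left(2 w\right)^{2}\right)^{2}\right)^{2}} = \frac{9}{\frac{1}{16 w^{4}} \left(3 + \left(4 w^{2}\right)^{2}\right)^{2}} = \frac{9}{\frac{1}{16 w^{4}} \left(3 + 16 w^{4}\right)^{2}} = \frac{9}{\frac{1}{16} \frac{1}{w^{4}} \left(3 + 16 w^{4}\right)^{2}} = 9 \frac{16 w^{4}}{\left(3 + 16 w^{4}\right)^{2}} = \frac{144 w^{4}}{\left(3 + 16 w^{4}\right)^{2}}$)
$\left(277 + a{\left(17,-10 \right)}\right) \left(204 + 415\right) = \left(277 + \frac{144 \cdot 17^{4}}{\left(3 + 16 \cdot 17^{4}\right)^{2}}\right) \left(204 + 415\right) = \left(277 + 144 \cdot 83521 \frac{1}{\left(3 + 16 \cdot 83521\right)^{2}}\right) 619 = \left(277 + 144 \cdot 83521 \frac{1}{\left(3 + 1336336\right)^{2}}\right) 619 = \left(277 + 144 \cdot 83521 \cdot \frac{1}{1785801922921}\right) 619 = \left(277 + \frac{12027024}{1785801922921}\right) 619 = \frac{494667144676141}{1785801922921} \cdot 619 = \frac{306198962554531279}{1785801922921}$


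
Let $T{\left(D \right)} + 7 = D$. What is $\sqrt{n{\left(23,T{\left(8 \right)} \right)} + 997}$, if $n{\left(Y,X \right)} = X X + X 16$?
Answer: $13 \sqrt{6} \approx 31.843$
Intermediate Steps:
$T{\left(D \right)} = -7 + D$
$n{\left(Y,X \right)} = X^{2} + 16 X$
$\sqrt{n{\left(23,T{\left(8 \right)} \right)} + 997} = \sqrt{\left(-7 + 8\right) \left(16 + \left(-7 + 8\right)\right) + 997} = \sqrt{1 \left(16 + 1\right) + 997} = \sqrt{1 \cdot 17 + 997} = \sqrt{17 + 997} = \sqrt{1014} = 13 \sqrt{6}$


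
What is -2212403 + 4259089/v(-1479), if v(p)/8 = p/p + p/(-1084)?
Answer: -10186564659/5126 ≈ -1.9872e+6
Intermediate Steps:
v(p) = 8 - 2*p/271 (v(p) = 8*(p/p + p/(-1084)) = 8*(1 + p*(-1/1084)) = 8*(1 - p/1084) = 8 - 2*p/271)
-2212403 + 4259089/v(-1479) = -2212403 + 4259089/(8 - 2/271*(-1479)) = -2212403 + 4259089/(8 + 2958/271) = -2212403 + 4259089/(5126/271) = -2212403 + 4259089*(271/5126) = -2212403 + 1154213119/5126 = -10186564659/5126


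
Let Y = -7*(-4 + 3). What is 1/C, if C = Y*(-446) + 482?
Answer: -1/2640 ≈ -0.00037879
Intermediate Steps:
Y = 7 (Y = -7*(-1) = 7)
C = -2640 (C = 7*(-446) + 482 = -3122 + 482 = -2640)
1/C = 1/(-2640) = -1/2640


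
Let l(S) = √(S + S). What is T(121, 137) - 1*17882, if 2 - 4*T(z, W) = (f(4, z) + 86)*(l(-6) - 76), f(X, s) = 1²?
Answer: -32457/2 - 87*I*√3/2 ≈ -16229.0 - 75.344*I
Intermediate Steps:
f(X, s) = 1
l(S) = √2*√S (l(S) = √(2*S) = √2*√S)
T(z, W) = 3307/2 - 87*I*√3/2 (T(z, W) = ½ - (1 + 86)*(√2*√(-6) - 76)/4 = ½ - 87*(√2*(I*√6) - 76)/4 = ½ - 87*(2*I*√3 - 76)/4 = ½ - 87*(-76 + 2*I*√3)/4 = ½ - (-6612 + 174*I*√3)/4 = ½ + (1653 - 87*I*√3/2) = 3307/2 - 87*I*√3/2)
T(121, 137) - 1*17882 = (3307/2 - 87*I*√3/2) - 1*17882 = (3307/2 - 87*I*√3/2) - 17882 = -32457/2 - 87*I*√3/2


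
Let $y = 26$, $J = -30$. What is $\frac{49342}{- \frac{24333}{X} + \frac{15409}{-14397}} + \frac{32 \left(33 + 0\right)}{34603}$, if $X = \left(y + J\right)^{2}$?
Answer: $- \frac{392928479576832}{12130730283235} \approx -32.391$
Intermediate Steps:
$X = 16$ ($X = \left(26 - 30\right)^{2} = \left(-4\right)^{2} = 16$)
$\frac{49342}{- \frac{24333}{X} + \frac{15409}{-14397}} + \frac{32 \left(33 + 0\right)}{34603} = \frac{49342}{- \frac{24333}{16} + \frac{15409}{-14397}} + \frac{32 \left(33 + 0\right)}{34603} = \frac{49342}{\left(-24333\right) \frac{1}{16} + 15409 \left(- \frac{1}{14397}\right)} + 32 \cdot 33 \cdot \frac{1}{34603} = \frac{49342}{- \frac{24333}{16} - \frac{15409}{14397}} + 1056 \cdot \frac{1}{34603} = \frac{49342}{- \frac{350568745}{230352}} + \frac{1056}{34603} = 49342 \left(- \frac{230352}{350568745}\right) + \frac{1056}{34603} = - \frac{11366028384}{350568745} + \frac{1056}{34603} = - \frac{392928479576832}{12130730283235}$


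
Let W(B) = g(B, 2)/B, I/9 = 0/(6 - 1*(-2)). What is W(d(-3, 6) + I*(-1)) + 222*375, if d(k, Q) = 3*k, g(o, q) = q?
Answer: 749248/9 ≈ 83250.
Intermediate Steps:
I = 0 (I = 9*(0/(6 - 1*(-2))) = 9*(0/(6 + 2)) = 9*(0/8) = 9*(0*(1/8)) = 9*0 = 0)
W(B) = 2/B
W(d(-3, 6) + I*(-1)) + 222*375 = 2/(3*(-3) + 0*(-1)) + 222*375 = 2/(-9 + 0) + 83250 = 2/(-9) + 83250 = 2*(-1/9) + 83250 = -2/9 + 83250 = 749248/9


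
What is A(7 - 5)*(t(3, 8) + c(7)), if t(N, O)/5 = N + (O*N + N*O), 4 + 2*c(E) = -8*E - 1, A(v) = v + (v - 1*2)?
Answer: 449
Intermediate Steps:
A(v) = -2 + 2*v (A(v) = v + (v - 2) = v + (-2 + v) = -2 + 2*v)
c(E) = -5/2 - 4*E (c(E) = -2 + (-8*E - 1)/2 = -2 + (-1 - 8*E)/2 = -2 + (-½ - 4*E) = -5/2 - 4*E)
t(N, O) = 5*N + 10*N*O (t(N, O) = 5*(N + (O*N + N*O)) = 5*(N + (N*O + N*O)) = 5*(N + 2*N*O) = 5*N + 10*N*O)
A(7 - 5)*(t(3, 8) + c(7)) = (-2 + 2*(7 - 5))*(5*3*(1 + 2*8) + (-5/2 - 4*7)) = (-2 + 2*2)*(5*3*(1 + 16) + (-5/2 - 28)) = (-2 + 4)*(5*3*17 - 61/2) = 2*(255 - 61/2) = 2*(449/2) = 449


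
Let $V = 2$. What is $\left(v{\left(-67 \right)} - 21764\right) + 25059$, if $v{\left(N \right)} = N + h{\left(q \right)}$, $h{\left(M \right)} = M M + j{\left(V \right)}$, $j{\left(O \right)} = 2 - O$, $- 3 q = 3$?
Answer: $3229$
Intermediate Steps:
$q = -1$ ($q = \left(- \frac{1}{3}\right) 3 = -1$)
$h{\left(M \right)} = M^{2}$ ($h{\left(M \right)} = M M + \left(2 - 2\right) = M^{2} + \left(2 - 2\right) = M^{2} + 0 = M^{2}$)
$v{\left(N \right)} = 1 + N$ ($v{\left(N \right)} = N + \left(-1\right)^{2} = N + 1 = 1 + N$)
$\left(v{\left(-67 \right)} - 21764\right) + 25059 = \left(\left(1 - 67\right) - 21764\right) + 25059 = \left(-66 - 21764\right) + 25059 = -21830 + 25059 = 3229$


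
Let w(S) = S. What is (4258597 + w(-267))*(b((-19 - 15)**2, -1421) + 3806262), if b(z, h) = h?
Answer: 16202268575530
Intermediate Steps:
(4258597 + w(-267))*(b((-19 - 15)**2, -1421) + 3806262) = (4258597 - 267)*(-1421 + 3806262) = 4258330*3804841 = 16202268575530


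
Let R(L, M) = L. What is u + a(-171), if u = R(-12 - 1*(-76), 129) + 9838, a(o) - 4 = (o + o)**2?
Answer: 126870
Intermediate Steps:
a(o) = 4 + 4*o**2 (a(o) = 4 + (o + o)**2 = 4 + (2*o)**2 = 4 + 4*o**2)
u = 9902 (u = (-12 - 1*(-76)) + 9838 = (-12 + 76) + 9838 = 64 + 9838 = 9902)
u + a(-171) = 9902 + (4 + 4*(-171)**2) = 9902 + (4 + 4*29241) = 9902 + (4 + 116964) = 9902 + 116968 = 126870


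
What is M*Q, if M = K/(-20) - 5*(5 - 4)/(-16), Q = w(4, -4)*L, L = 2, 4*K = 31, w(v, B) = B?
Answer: 3/5 ≈ 0.60000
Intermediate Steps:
K = 31/4 (K = (1/4)*31 = 31/4 ≈ 7.7500)
Q = -8 (Q = -4*2 = -8)
M = -3/40 (M = (31/4)/(-20) - 5*(5 - 4)/(-16) = (31/4)*(-1/20) - 5*1*(-1/16) = -31/80 - 5*(-1/16) = -31/80 + 5/16 = -3/40 ≈ -0.075000)
M*Q = -3/40*(-8) = 3/5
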